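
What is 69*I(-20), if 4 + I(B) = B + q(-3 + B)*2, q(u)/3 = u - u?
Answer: -1656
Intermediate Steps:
q(u) = 0 (q(u) = 3*(u - u) = 3*0 = 0)
I(B) = -4 + B (I(B) = -4 + (B + 0*2) = -4 + (B + 0) = -4 + B)
69*I(-20) = 69*(-4 - 20) = 69*(-24) = -1656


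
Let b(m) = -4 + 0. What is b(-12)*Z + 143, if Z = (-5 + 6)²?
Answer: 139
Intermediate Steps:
b(m) = -4
Z = 1 (Z = 1² = 1)
b(-12)*Z + 143 = -4*1 + 143 = -4 + 143 = 139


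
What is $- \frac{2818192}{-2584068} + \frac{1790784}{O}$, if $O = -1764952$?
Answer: $\frac{636885988}{8383742619} \approx 0.075967$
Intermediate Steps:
$- \frac{2818192}{-2584068} + \frac{1790784}{O} = - \frac{2818192}{-2584068} + \frac{1790784}{-1764952} = \left(-2818192\right) \left(- \frac{1}{2584068}\right) + 1790784 \left(- \frac{1}{1764952}\right) = \frac{41444}{38001} - \frac{223848}{220619} = \frac{636885988}{8383742619}$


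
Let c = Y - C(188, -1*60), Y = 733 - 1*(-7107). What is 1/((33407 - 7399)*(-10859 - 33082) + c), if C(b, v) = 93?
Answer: -1/1142809781 ≈ -8.7504e-10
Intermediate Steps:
Y = 7840 (Y = 733 + 7107 = 7840)
c = 7747 (c = 7840 - 1*93 = 7840 - 93 = 7747)
1/((33407 - 7399)*(-10859 - 33082) + c) = 1/((33407 - 7399)*(-10859 - 33082) + 7747) = 1/(26008*(-43941) + 7747) = 1/(-1142817528 + 7747) = 1/(-1142809781) = -1/1142809781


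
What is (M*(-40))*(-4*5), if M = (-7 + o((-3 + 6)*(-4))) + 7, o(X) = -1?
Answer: -800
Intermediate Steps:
M = -1 (M = (-7 - 1) + 7 = -8 + 7 = -1)
(M*(-40))*(-4*5) = (-1*(-40))*(-4*5) = 40*(-20) = -800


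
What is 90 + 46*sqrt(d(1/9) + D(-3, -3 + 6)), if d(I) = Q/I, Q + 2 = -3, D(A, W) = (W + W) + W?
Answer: 90 + 276*I ≈ 90.0 + 276.0*I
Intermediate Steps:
D(A, W) = 3*W (D(A, W) = 2*W + W = 3*W)
Q = -5 (Q = -2 - 3 = -5)
d(I) = -5/I
90 + 46*sqrt(d(1/9) + D(-3, -3 + 6)) = 90 + 46*sqrt(-5/(1/9) + 3*(-3 + 6)) = 90 + 46*sqrt(-5/1/9 + 3*3) = 90 + 46*sqrt(-5*9 + 9) = 90 + 46*sqrt(-45 + 9) = 90 + 46*sqrt(-36) = 90 + 46*(6*I) = 90 + 276*I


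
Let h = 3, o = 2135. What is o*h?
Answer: 6405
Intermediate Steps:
o*h = 2135*3 = 6405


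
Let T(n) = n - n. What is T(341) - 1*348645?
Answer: -348645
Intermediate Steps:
T(n) = 0
T(341) - 1*348645 = 0 - 1*348645 = 0 - 348645 = -348645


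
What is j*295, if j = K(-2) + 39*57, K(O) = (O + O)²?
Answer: 660505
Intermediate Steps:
K(O) = 4*O² (K(O) = (2*O)² = 4*O²)
j = 2239 (j = 4*(-2)² + 39*57 = 4*4 + 2223 = 16 + 2223 = 2239)
j*295 = 2239*295 = 660505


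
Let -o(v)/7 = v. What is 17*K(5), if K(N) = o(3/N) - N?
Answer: -782/5 ≈ -156.40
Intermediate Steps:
o(v) = -7*v
K(N) = -N - 21/N (K(N) = -21/N - N = -N - 21/N)
17*K(5) = 17*(-1*5 - 21/5) = 17*(-5 - 21*1/5) = 17*(-5 - 21/5) = 17*(-46/5) = -782/5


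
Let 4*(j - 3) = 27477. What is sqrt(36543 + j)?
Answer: sqrt(173661)/2 ≈ 208.36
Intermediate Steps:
j = 27489/4 (j = 3 + (1/4)*27477 = 3 + 27477/4 = 27489/4 ≈ 6872.3)
sqrt(36543 + j) = sqrt(36543 + 27489/4) = sqrt(173661/4) = sqrt(173661)/2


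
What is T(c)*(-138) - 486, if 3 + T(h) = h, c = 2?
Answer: -348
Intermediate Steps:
T(h) = -3 + h
T(c)*(-138) - 486 = (-3 + 2)*(-138) - 486 = -1*(-138) - 486 = 138 - 486 = -348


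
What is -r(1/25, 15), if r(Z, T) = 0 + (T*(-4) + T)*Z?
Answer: 9/5 ≈ 1.8000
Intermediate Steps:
r(Z, T) = -3*T*Z (r(Z, T) = 0 + (-4*T + T)*Z = 0 + (-3*T)*Z = 0 - 3*T*Z = -3*T*Z)
-r(1/25, 15) = -(-3)*15/25 = -1*(-9/5) = 9/5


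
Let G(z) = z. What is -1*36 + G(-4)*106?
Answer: -460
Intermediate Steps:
-1*36 + G(-4)*106 = -1*36 - 4*106 = -36 - 424 = -460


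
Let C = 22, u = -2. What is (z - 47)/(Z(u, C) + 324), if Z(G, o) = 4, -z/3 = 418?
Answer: -1301/328 ≈ -3.9665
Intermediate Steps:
z = -1254 (z = -3*418 = -1254)
(z - 47)/(Z(u, C) + 324) = (-1254 - 47)/(4 + 324) = -1301/328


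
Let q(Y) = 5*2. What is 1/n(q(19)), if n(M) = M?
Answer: ⅒ ≈ 0.10000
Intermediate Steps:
q(Y) = 10
1/n(q(19)) = 1/10 = ⅒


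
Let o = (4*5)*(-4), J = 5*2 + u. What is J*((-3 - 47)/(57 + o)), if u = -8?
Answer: 100/23 ≈ 4.3478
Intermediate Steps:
J = 2 (J = 5*2 - 8 = 10 - 8 = 2)
o = -80 (o = 20*(-4) = -80)
J*((-3 - 47)/(57 + o)) = 2*((-3 - 47)/(57 - 80)) = 2*(-50/(-23)) = 2*(-50*(-1/23)) = 2*(50/23) = 100/23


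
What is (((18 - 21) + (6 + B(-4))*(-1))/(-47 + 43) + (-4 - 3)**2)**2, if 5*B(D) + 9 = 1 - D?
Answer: 1042441/400 ≈ 2606.1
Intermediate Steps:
B(D) = -8/5 - D/5 (B(D) = -9/5 + (1 - D)/5 = -9/5 + (1/5 - D/5) = -8/5 - D/5)
(((18 - 21) + (6 + B(-4))*(-1))/(-47 + 43) + (-4 - 3)**2)**2 = (((18 - 21) + (6 + (-8/5 - 1/5*(-4)))*(-1))/(-47 + 43) + (-4 - 3)**2)**2 = ((-3 + (6 + (-8/5 + 4/5))*(-1))/(-4) + (-7)**2)**2 = ((-3 + (6 - 4/5)*(-1))*(-1/4) + 49)**2 = ((-3 + (26/5)*(-1))*(-1/4) + 49)**2 = ((-3 - 26/5)*(-1/4) + 49)**2 = (-41/5*(-1/4) + 49)**2 = (41/20 + 49)**2 = (1021/20)**2 = 1042441/400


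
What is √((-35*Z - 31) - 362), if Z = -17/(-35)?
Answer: I*√410 ≈ 20.248*I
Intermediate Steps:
Z = 17/35 (Z = -17*(-1/35) = 17/35 ≈ 0.48571)
√((-35*Z - 31) - 362) = √((-35*17/35 - 31) - 362) = √((-17 - 31) - 362) = √(-48 - 362) = √(-410) = I*√410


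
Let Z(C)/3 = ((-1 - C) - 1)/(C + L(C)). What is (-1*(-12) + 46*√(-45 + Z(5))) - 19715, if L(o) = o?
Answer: -19703 + 23*I*√4710/5 ≈ -19703.0 + 315.7*I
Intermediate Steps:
Z(C) = 3*(-2 - C)/(2*C) (Z(C) = 3*(((-1 - C) - 1)/(C + C)) = 3*((-2 - C)/((2*C))) = 3*((-2 - C)*(1/(2*C))) = 3*((-2 - C)/(2*C)) = 3*(-2 - C)/(2*C))
(-1*(-12) + 46*√(-45 + Z(5))) - 19715 = (-1*(-12) + 46*√(-45 + (-3/2 - 3/5))) - 19715 = (12 + 46*√(-45 + (-3/2 - 3*⅕))) - 19715 = (12 + 46*√(-45 + (-3/2 - ⅗))) - 19715 = (12 + 46*√(-45 - 21/10)) - 19715 = (12 + 46*√(-471/10)) - 19715 = (12 + 46*(I*√4710/10)) - 19715 = (12 + 23*I*√4710/5) - 19715 = -19703 + 23*I*√4710/5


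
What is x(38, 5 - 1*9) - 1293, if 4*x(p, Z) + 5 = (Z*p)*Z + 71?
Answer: -2249/2 ≈ -1124.5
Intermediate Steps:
x(p, Z) = 33/2 + p*Z²/4 (x(p, Z) = -5/4 + ((Z*p)*Z + 71)/4 = -5/4 + (p*Z² + 71)/4 = -5/4 + (71 + p*Z²)/4 = -5/4 + (71/4 + p*Z²/4) = 33/2 + p*Z²/4)
x(38, 5 - 1*9) - 1293 = (33/2 + (¼)*38*(5 - 1*9)²) - 1293 = (33/2 + (¼)*38*(5 - 9)²) - 1293 = (33/2 + (¼)*38*(-4)²) - 1293 = (33/2 + (¼)*38*16) - 1293 = (33/2 + 152) - 1293 = 337/2 - 1293 = -2249/2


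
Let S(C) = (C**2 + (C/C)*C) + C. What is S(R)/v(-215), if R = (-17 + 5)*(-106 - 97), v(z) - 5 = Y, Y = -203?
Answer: -989828/33 ≈ -29995.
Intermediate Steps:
v(z) = -198 (v(z) = 5 - 203 = -198)
R = 2436 (R = -12*(-203) = 2436)
S(C) = C**2 + 2*C (S(C) = (C**2 + 1*C) + C = (C**2 + C) + C = (C + C**2) + C = C**2 + 2*C)
S(R)/v(-215) = (2436*(2 + 2436))/(-198) = (2436*2438)*(-1/198) = 5938968*(-1/198) = -989828/33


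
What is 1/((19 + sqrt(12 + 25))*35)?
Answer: 19/11340 - sqrt(37)/11340 ≈ 0.0011391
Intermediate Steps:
1/((19 + sqrt(12 + 25))*35) = 1/((19 + sqrt(37))*35) = 1/(665 + 35*sqrt(37))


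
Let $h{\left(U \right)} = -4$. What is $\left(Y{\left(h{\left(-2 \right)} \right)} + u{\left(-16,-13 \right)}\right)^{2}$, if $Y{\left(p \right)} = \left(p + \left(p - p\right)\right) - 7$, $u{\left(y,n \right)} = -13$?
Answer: $576$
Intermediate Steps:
$Y{\left(p \right)} = -7 + p$ ($Y{\left(p \right)} = \left(p + 0\right) - 7 = p - 7 = -7 + p$)
$\left(Y{\left(h{\left(-2 \right)} \right)} + u{\left(-16,-13 \right)}\right)^{2} = \left(\left(-7 - 4\right) - 13\right)^{2} = \left(-11 - 13\right)^{2} = \left(-24\right)^{2} = 576$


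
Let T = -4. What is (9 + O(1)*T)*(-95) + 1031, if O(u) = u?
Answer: 556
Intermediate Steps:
(9 + O(1)*T)*(-95) + 1031 = (9 + 1*(-4))*(-95) + 1031 = (9 - 4)*(-95) + 1031 = 5*(-95) + 1031 = -475 + 1031 = 556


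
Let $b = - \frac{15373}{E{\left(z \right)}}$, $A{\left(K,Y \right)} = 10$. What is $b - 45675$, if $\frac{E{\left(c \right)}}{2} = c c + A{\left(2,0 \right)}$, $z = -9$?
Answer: $- \frac{8328223}{182} \approx -45759.0$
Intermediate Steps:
$E{\left(c \right)} = 20 + 2 c^{2}$ ($E{\left(c \right)} = 2 \left(c c + 10\right) = 2 \left(c^{2} + 10\right) = 2 \left(10 + c^{2}\right) = 20 + 2 c^{2}$)
$b = - \frac{15373}{182}$ ($b = - \frac{15373}{20 + 2 \left(-9\right)^{2}} = - \frac{15373}{20 + 2 \cdot 81} = - \frac{15373}{20 + 162} = - \frac{15373}{182} \approx -84.467$)
$b - 45675 = - \frac{15373}{182} - 45675 = - \frac{8328223}{182}$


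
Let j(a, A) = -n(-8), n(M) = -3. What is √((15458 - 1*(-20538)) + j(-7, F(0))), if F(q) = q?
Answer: √35999 ≈ 189.73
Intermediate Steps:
j(a, A) = 3 (j(a, A) = -1*(-3) = 3)
√((15458 - 1*(-20538)) + j(-7, F(0))) = √((15458 - 1*(-20538)) + 3) = √((15458 + 20538) + 3) = √(35996 + 3) = √35999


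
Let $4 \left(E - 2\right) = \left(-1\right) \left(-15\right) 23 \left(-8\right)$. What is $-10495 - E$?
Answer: $-9807$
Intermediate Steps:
$E = -688$ ($E = 2 + \frac{\left(-1\right) \left(-15\right) 23 \left(-8\right)}{4} = 2 + \frac{15 \cdot 23 \left(-8\right)}{4} = 2 + \frac{345 \left(-8\right)}{4} = 2 + \frac{1}{4} \left(-2760\right) = 2 - 690 = -688$)
$-10495 - E = -10495 - -688 = -10495 + 688 = -9807$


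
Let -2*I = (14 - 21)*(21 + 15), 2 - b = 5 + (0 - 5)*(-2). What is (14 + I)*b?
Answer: -1820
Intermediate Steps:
b = -13 (b = 2 - (5 + (0 - 5)*(-2)) = 2 - (5 - 5*(-2)) = 2 - (5 + 10) = 2 - 1*15 = 2 - 15 = -13)
I = 126 (I = -(14 - 21)*(21 + 15)/2 = -(-7)*36/2 = -½*(-252) = 126)
(14 + I)*b = (14 + 126)*(-13) = 140*(-13) = -1820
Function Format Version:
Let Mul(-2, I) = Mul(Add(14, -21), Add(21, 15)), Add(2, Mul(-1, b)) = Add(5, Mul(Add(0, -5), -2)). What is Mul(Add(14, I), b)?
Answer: -1820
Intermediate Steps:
b = -13 (b = Add(2, Mul(-1, Add(5, Mul(Add(0, -5), -2)))) = Add(2, Mul(-1, Add(5, Mul(-5, -2)))) = Add(2, Mul(-1, Add(5, 10))) = Add(2, Mul(-1, 15)) = Add(2, -15) = -13)
I = 126 (I = Mul(Rational(-1, 2), Mul(Add(14, -21), Add(21, 15))) = Mul(Rational(-1, 2), Mul(-7, 36)) = Mul(Rational(-1, 2), -252) = 126)
Mul(Add(14, I), b) = Mul(Add(14, 126), -13) = Mul(140, -13) = -1820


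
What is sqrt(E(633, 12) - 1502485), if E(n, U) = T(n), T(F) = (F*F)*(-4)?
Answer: I*sqrt(3105241) ≈ 1762.2*I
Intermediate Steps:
T(F) = -4*F**2 (T(F) = F**2*(-4) = -4*F**2)
E(n, U) = -4*n**2
sqrt(E(633, 12) - 1502485) = sqrt(-4*633**2 - 1502485) = sqrt(-4*400689 - 1502485) = sqrt(-1602756 - 1502485) = sqrt(-3105241) = I*sqrt(3105241)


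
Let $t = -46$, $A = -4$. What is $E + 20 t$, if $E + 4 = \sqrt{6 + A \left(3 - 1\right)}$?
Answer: $-924 + i \sqrt{2} \approx -924.0 + 1.4142 i$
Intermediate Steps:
$E = -4 + i \sqrt{2}$ ($E = -4 + \sqrt{6 - 4 \left(3 - 1\right)} = -4 + \sqrt{6 - 8} = -4 + \sqrt{-2} = -4 + i \sqrt{2} \approx -4.0 + 1.4142 i$)
$E + 20 t = \left(-4 + i \sqrt{2}\right) + 20 \left(-46\right) = \left(-4 + i \sqrt{2}\right) - 920 = -924 + i \sqrt{2}$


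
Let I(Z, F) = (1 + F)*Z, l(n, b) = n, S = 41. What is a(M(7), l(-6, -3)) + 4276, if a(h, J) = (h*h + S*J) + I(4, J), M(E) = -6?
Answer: 4046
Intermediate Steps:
I(Z, F) = Z*(1 + F)
a(h, J) = 4 + h² + 45*J (a(h, J) = (h*h + 41*J) + 4*(1 + J) = (h² + 41*J) + (4 + 4*J) = 4 + h² + 45*J)
a(M(7), l(-6, -3)) + 4276 = (4 + (-6)² + 45*(-6)) + 4276 = (4 + 36 - 270) + 4276 = -230 + 4276 = 4046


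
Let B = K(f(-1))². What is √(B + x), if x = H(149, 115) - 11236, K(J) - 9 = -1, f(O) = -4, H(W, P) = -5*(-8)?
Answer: 22*I*√23 ≈ 105.51*I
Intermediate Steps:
H(W, P) = 40
K(J) = 8 (K(J) = 9 - 1 = 8)
x = -11196 (x = 40 - 11236 = -11196)
B = 64 (B = 8² = 64)
√(B + x) = √(64 - 11196) = √(-11132) = 22*I*√23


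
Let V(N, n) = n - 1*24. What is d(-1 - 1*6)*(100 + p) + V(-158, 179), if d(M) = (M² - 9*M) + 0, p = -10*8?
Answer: 2395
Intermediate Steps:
V(N, n) = -24 + n (V(N, n) = n - 24 = -24 + n)
p = -80
d(M) = M² - 9*M
d(-1 - 1*6)*(100 + p) + V(-158, 179) = ((-1 - 1*6)*(-9 + (-1 - 1*6)))*(100 - 80) + (-24 + 179) = ((-1 - 6)*(-9 + (-1 - 6)))*20 + 155 = -7*(-9 - 7)*20 + 155 = -7*(-16)*20 + 155 = 112*20 + 155 = 2240 + 155 = 2395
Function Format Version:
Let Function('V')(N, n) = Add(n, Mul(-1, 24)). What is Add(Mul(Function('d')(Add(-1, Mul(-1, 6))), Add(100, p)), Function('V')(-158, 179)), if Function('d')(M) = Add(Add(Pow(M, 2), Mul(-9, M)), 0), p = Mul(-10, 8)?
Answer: 2395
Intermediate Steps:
Function('V')(N, n) = Add(-24, n) (Function('V')(N, n) = Add(n, -24) = Add(-24, n))
p = -80
Function('d')(M) = Add(Pow(M, 2), Mul(-9, M))
Add(Mul(Function('d')(Add(-1, Mul(-1, 6))), Add(100, p)), Function('V')(-158, 179)) = Add(Mul(Mul(Add(-1, Mul(-1, 6)), Add(-9, Add(-1, Mul(-1, 6)))), Add(100, -80)), Add(-24, 179)) = Add(Mul(Mul(Add(-1, -6), Add(-9, Add(-1, -6))), 20), 155) = Add(Mul(Mul(-7, Add(-9, -7)), 20), 155) = Add(Mul(Mul(-7, -16), 20), 155) = Add(Mul(112, 20), 155) = Add(2240, 155) = 2395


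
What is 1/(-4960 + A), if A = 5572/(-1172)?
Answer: -293/1454673 ≈ -0.00020142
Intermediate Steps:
A = -1393/293 (A = 5572*(-1/1172) = -1393/293 ≈ -4.7543)
1/(-4960 + A) = 1/(-4960 - 1393/293) = 1/(-1454673/293) = -293/1454673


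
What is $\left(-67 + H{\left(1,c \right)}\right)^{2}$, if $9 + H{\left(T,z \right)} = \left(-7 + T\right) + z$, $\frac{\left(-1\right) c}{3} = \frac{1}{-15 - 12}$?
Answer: $\frac{543169}{81} \approx 6705.8$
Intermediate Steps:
$c = \frac{1}{9}$ ($c = - \frac{3}{-15 - 12} = - \frac{3}{-27} = \left(-3\right) \left(- \frac{1}{27}\right) = \frac{1}{9} \approx 0.11111$)
$H{\left(T,z \right)} = -16 + T + z$ ($H{\left(T,z \right)} = -9 + \left(\left(-7 + T\right) + z\right) = -9 + \left(-7 + T + z\right) = -16 + T + z$)
$\left(-67 + H{\left(1,c \right)}\right)^{2} = \left(-67 + \left(-16 + 1 + \frac{1}{9}\right)\right)^{2} = \left(-67 - \frac{134}{9}\right)^{2} = \left(- \frac{737}{9}\right)^{2} = \frac{543169}{81}$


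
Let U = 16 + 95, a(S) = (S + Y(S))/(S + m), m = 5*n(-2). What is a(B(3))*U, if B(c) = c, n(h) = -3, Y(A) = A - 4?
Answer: -37/2 ≈ -18.500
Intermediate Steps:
Y(A) = -4 + A
m = -15 (m = 5*(-3) = -15)
a(S) = (-4 + 2*S)/(-15 + S) (a(S) = (S + (-4 + S))/(S - 15) = (-4 + 2*S)/(-15 + S))
U = 111
a(B(3))*U = (2*(-2 + 3)/(-15 + 3))*111 = (2*1/(-12))*111 = (2*(-1/12)*1)*111 = -⅙*111 = -37/2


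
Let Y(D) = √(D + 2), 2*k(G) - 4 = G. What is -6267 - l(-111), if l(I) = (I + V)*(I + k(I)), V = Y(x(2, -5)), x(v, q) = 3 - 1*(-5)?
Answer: -49053/2 + 329*√10/2 ≈ -24006.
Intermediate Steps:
x(v, q) = 8 (x(v, q) = 3 + 5 = 8)
k(G) = 2 + G/2
Y(D) = √(2 + D)
V = √10 (V = √(2 + 8) = √10 ≈ 3.1623)
l(I) = (2 + 3*I/2)*(I + √10) (l(I) = (I + √10)*(I + (2 + I/2)) = (I + √10)*(2 + 3*I/2) = (2 + 3*I/2)*(I + √10))
-6267 - l(-111) = -6267 - (2*(-111) + 2*√10 + (3/2)*(-111)² + (3/2)*(-111)*√10) = -6267 - (-222 + 2*√10 + (3/2)*12321 - 333*√10/2) = -6267 - (-222 + 2*√10 + 36963/2 - 333*√10/2) = -6267 - (36519/2 - 329*√10/2) = -6267 + (-36519/2 + 329*√10/2) = -49053/2 + 329*√10/2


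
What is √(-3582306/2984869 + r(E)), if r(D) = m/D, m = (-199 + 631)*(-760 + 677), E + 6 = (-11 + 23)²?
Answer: 3*I*√136693506663894626/68651987 ≈ 16.156*I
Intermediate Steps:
E = 138 (E = -6 + (-11 + 23)² = -6 + 12² = -6 + 144 = 138)
m = -35856 (m = 432*(-83) = -35856)
r(D) = -35856/D
√(-3582306/2984869 + r(E)) = √(-3582306/2984869 - 35856/138) = √(-3582306*1/2984869 - 35856*1/138) = √(-3582306/2984869 - 5976/23) = √(-17919970182/68651987) = 3*I*√136693506663894626/68651987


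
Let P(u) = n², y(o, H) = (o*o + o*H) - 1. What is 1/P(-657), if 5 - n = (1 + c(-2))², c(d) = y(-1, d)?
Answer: 1/16 ≈ 0.062500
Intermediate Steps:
y(o, H) = -1 + o² + H*o (y(o, H) = (o² + H*o) - 1 = -1 + o² + H*o)
c(d) = -d (c(d) = -1 + (-1)² + d*(-1) = -1 + 1 - d = -d)
n = -4 (n = 5 - (1 - 1*(-2))² = 5 - (1 + 2)² = 5 - 1*3² = 5 - 1*9 = 5 - 9 = -4)
P(u) = 16 (P(u) = (-4)² = 16)
1/P(-657) = 1/16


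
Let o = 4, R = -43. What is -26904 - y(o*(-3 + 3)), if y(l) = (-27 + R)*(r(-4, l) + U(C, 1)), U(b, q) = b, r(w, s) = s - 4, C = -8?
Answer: -27744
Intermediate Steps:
r(w, s) = -4 + s
y(l) = 840 - 70*l (y(l) = (-27 - 43)*((-4 + l) - 8) = -70*(-12 + l) = 840 - 70*l)
-26904 - y(o*(-3 + 3)) = -26904 - (840 - 280*(-3 + 3)) = -26904 - (840 - 280*0) = -26904 - (840 - 70*0) = -26904 - (840 + 0) = -26904 - 1*840 = -26904 - 840 = -27744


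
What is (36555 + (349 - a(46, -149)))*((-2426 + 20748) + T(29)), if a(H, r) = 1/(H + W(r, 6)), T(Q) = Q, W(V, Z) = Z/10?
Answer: 157793404077/233 ≈ 6.7722e+8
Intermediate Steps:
W(V, Z) = Z/10 (W(V, Z) = Z*(⅒) = Z/10)
a(H, r) = 1/(⅗ + H) (a(H, r) = 1/(H + (⅒)*6) = 1/(H + ⅗) = 1/(⅗ + H))
(36555 + (349 - a(46, -149)))*((-2426 + 20748) + T(29)) = (36555 + (349 - 5/(3 + 5*46)))*((-2426 + 20748) + 29) = (36555 + (349 - 5/(3 + 230)))*(18322 + 29) = (36555 + (349 - 5/233))*18351 = (36555 + 81312/233)*18351 = (8598627/233)*18351 = 157793404077/233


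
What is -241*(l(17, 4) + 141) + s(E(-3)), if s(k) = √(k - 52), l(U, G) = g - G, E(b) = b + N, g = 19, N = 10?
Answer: -37596 + 3*I*√5 ≈ -37596.0 + 6.7082*I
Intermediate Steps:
E(b) = 10 + b (E(b) = b + 10 = 10 + b)
l(U, G) = 19 - G
s(k) = √(-52 + k)
-241*(l(17, 4) + 141) + s(E(-3)) = -241*((19 - 1*4) + 141) + √(-52 + (10 - 3)) = -241*((19 - 4) + 141) + √(-52 + 7) = -241*(15 + 141) + √(-45) = -241*156 + 3*I*√5 = -37596 + 3*I*√5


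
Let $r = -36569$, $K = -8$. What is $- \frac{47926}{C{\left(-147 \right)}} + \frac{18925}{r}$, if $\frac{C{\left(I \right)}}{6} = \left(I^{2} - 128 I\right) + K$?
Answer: $- \frac{243921394}{341079063} \approx -0.71515$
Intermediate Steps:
$C{\left(I \right)} = -48 - 768 I + 6 I^{2}$ ($C{\left(I \right)} = 6 \left(\left(I^{2} - 128 I\right) - 8\right) = 6 \left(-8 + I^{2} - 128 I\right) = -48 - 768 I + 6 I^{2}$)
$- \frac{47926}{C{\left(-147 \right)}} + \frac{18925}{r} = - \frac{47926}{-48 - -112896 + 6 \left(-147\right)^{2}} + \frac{18925}{-36569} = - \frac{47926}{-48 + 112896 + 6 \cdot 21609} + 18925 \left(- \frac{1}{36569}\right) = - \frac{47926}{-48 + 112896 + 129654} - \frac{18925}{36569} = - \frac{47926}{242502} - \frac{18925}{36569} = \left(-47926\right) \frac{1}{242502} - \frac{18925}{36569} = - \frac{23963}{121251} - \frac{18925}{36569} = - \frac{243921394}{341079063}$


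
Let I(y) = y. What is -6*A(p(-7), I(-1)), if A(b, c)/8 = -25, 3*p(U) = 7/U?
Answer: 1200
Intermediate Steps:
p(U) = 7/(3*U) (p(U) = (7/U)/3 = 7/(3*U))
A(b, c) = -200 (A(b, c) = 8*(-25) = -200)
-6*A(p(-7), I(-1)) = -6*(-200) = 1200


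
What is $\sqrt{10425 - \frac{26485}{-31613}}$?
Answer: $\frac{\sqrt{10419392212130}}{31613} \approx 102.11$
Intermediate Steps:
$\sqrt{10425 - \frac{26485}{-31613}} = \sqrt{10425 - - \frac{26485}{31613}} = \sqrt{10425 + \frac{26485}{31613}} = \sqrt{\frac{329592010}{31613}} = \frac{\sqrt{10419392212130}}{31613}$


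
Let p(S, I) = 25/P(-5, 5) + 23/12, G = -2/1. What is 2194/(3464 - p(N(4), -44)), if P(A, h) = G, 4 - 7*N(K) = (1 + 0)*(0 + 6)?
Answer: 26328/41695 ≈ 0.63144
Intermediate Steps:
G = -2 (G = -2*1 = -2)
N(K) = -2/7 (N(K) = 4/7 - (1 + 0)*(0 + 6)/7 = 4/7 - 6/7 = -2/7)
P(A, h) = -2
p(S, I) = -127/12 (p(S, I) = 25/(-2) + 23/12 = 25*(-½) + 23*(1/12) = -25/2 + 23/12 = -127/12)
2194/(3464 - p(N(4), -44)) = 2194/(3464 - 1*(-127/12)) = 2194/(3464 + 127/12) = 2194/(41695/12) = 2194*(12/41695) = 26328/41695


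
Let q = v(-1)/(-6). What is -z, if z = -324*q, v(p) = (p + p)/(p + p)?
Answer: -54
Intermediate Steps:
v(p) = 1 (v(p) = (2*p)/((2*p)) = (2*p)*(1/(2*p)) = 1)
q = -⅙ (q = 1/(-6) = 1*(-⅙) = -⅙ ≈ -0.16667)
z = 54 (z = -324*(-⅙) = 54)
-z = -1*54 = -54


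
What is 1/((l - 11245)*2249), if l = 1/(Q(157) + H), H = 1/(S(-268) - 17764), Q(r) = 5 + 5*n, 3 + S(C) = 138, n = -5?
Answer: -352581/8916814900526 ≈ -3.9541e-8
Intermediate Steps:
S(C) = 135 (S(C) = -3 + 138 = 135)
Q(r) = -20 (Q(r) = 5 + 5*(-5) = 5 - 25 = -20)
H = -1/17629 (H = 1/(135 - 17764) = 1/(-17629) = -1/17629 ≈ -5.6725e-5)
l = -17629/352581 (l = 1/(-20 - 1/17629) = 1/(-352581/17629) = -17629/352581 ≈ -0.050000)
1/((l - 11245)*2249) = 1/(-17629/352581 - 11245*2249) = (1/2249)/(-3964790974/352581) = -352581/3964790974*1/2249 = -352581/8916814900526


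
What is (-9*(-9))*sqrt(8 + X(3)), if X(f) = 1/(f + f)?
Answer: 189*sqrt(6)/2 ≈ 231.48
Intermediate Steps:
X(f) = 1/(2*f)
(-9*(-9))*sqrt(8 + X(3)) = (-9*(-9))*sqrt(8 + (1/2)/3) = 81*sqrt(8 + (1/2)*(1/3)) = 81*sqrt(8 + 1/6) = 81*sqrt(49/6) = 81*(7*sqrt(6)/6) = 189*sqrt(6)/2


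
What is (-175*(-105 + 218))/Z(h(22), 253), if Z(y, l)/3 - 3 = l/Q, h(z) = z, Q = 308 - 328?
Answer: 395500/579 ≈ 683.07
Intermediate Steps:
Q = -20
Z(y, l) = 9 - 3*l/20 (Z(y, l) = 9 + 3*(l/(-20)) = 9 + 3*(l*(-1/20)) = 9 + 3*(-l/20) = 9 - 3*l/20)
(-175*(-105 + 218))/Z(h(22), 253) = (-175*(-105 + 218))/(9 - 3/20*253) = (-175*113)/(9 - 759/20) = -19775/(-579/20) = -19775*(-20/579) = 395500/579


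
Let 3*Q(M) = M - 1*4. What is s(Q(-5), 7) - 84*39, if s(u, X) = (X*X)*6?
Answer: -2982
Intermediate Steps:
Q(M) = -4/3 + M/3 (Q(M) = (M - 1*4)/3 = (M - 4)/3 = (-4 + M)/3 = -4/3 + M/3)
s(u, X) = 6*X**2 (s(u, X) = X**2*6 = 6*X**2)
s(Q(-5), 7) - 84*39 = 6*7**2 - 84*39 = 6*49 - 3276 = 294 - 3276 = -2982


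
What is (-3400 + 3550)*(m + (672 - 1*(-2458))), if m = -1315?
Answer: 272250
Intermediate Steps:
(-3400 + 3550)*(m + (672 - 1*(-2458))) = (-3400 + 3550)*(-1315 + (672 - 1*(-2458))) = 150*(-1315 + (672 + 2458)) = 150*(-1315 + 3130) = 150*1815 = 272250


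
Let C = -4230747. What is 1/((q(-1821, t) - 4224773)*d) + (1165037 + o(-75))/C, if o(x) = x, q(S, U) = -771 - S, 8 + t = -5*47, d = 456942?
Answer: -749457502330529413/2721775542555391434 ≈ -0.27536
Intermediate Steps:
t = -243 (t = -8 - 5*47 = -8 - 235 = -243)
1/((q(-1821, t) - 4224773)*d) + (1165037 + o(-75))/C = 1/((-771 - 1*(-1821)) - 4224773*456942) + (1165037 - 75)/(-4230747) = (1/456942)/((-771 + 1821) - 4224773) + 1164962*(-1/4230747) = (1/456942)/(1050 - 4224773) - 1164962/4230747 = (1/456942)/(-4223723) - 1164962/4230747 = -1/4223723*1/456942 - 1164962/4230747 = -1/1929996435066 - 1164962/4230747 = -749457502330529413/2721775542555391434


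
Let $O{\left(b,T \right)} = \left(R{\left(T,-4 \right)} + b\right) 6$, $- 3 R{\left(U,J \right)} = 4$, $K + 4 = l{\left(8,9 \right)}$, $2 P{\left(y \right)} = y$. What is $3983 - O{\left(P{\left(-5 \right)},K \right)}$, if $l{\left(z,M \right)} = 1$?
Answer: $4006$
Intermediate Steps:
$P{\left(y \right)} = \frac{y}{2}$
$K = -3$ ($K = -4 + 1 = -3$)
$R{\left(U,J \right)} = - \frac{4}{3}$ ($R{\left(U,J \right)} = \left(- \frac{1}{3}\right) 4 = - \frac{4}{3}$)
$O{\left(b,T \right)} = -8 + 6 b$ ($O{\left(b,T \right)} = \left(- \frac{4}{3} + b\right) 6 = -8 + 6 b$)
$3983 - O{\left(P{\left(-5 \right)},K \right)} = 3983 - \left(-8 + 6 \cdot \frac{1}{2} \left(-5\right)\right) = 3983 - \left(-8 + 6 \left(- \frac{5}{2}\right)\right) = 3983 - \left(-8 - 15\right) = 3983 - -23 = 3983 + 23 = 4006$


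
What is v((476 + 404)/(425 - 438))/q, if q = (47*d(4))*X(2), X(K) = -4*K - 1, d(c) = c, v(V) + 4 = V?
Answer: 233/5499 ≈ 0.042371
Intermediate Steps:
v(V) = -4 + V
X(K) = -1 - 4*K
q = -1692 (q = (47*4)*(-1 - 4*2) = 188*(-1 - 8) = 188*(-9) = -1692)
v((476 + 404)/(425 - 438))/q = (-4 + (476 + 404)/(425 - 438))/(-1692) = (-4 + 880/(-13))*(-1/1692) = (-4 + 880*(-1/13))*(-1/1692) = (-4 - 880/13)*(-1/1692) = -932/13*(-1/1692) = 233/5499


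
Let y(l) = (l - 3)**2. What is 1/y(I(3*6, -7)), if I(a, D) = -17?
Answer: 1/400 ≈ 0.0025000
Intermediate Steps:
y(l) = (-3 + l)**2
1/y(I(3*6, -7)) = 1/((-3 - 17)**2) = 1/((-20)**2) = 1/400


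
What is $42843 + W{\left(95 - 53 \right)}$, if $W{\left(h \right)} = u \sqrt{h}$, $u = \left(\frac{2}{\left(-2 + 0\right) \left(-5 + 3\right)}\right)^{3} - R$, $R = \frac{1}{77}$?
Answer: $42843 + \frac{69 \sqrt{42}}{616} \approx 42844.0$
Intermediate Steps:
$R = \frac{1}{77} \approx 0.012987$
$u = \frac{69}{616}$ ($u = \left(\frac{2}{\left(-2 + 0\right) \left(-5 + 3\right)}\right)^{3} - \frac{1}{77} = \left(\frac{2}{\left(-2\right) \left(-2\right)}\right)^{3} - \frac{1}{77} = \left(\frac{2}{4}\right)^{3} - \frac{1}{77} = \left(2 \cdot \frac{1}{4}\right)^{3} - \frac{1}{77} = \left(\frac{1}{2}\right)^{3} - \frac{1}{77} = \frac{1}{8} - \frac{1}{77} = \frac{69}{616} \approx 0.11201$)
$W{\left(h \right)} = \frac{69 \sqrt{h}}{616}$
$42843 + W{\left(95 - 53 \right)} = 42843 + \frac{69 \sqrt{95 - 53}}{616} = 42843 + \frac{69 \sqrt{42}}{616}$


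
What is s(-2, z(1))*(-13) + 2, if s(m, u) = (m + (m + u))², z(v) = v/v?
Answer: -115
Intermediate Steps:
z(v) = 1
s(m, u) = (u + 2*m)²
s(-2, z(1))*(-13) + 2 = (1 + 2*(-2))²*(-13) + 2 = (1 - 4)²*(-13) + 2 = (-3)²*(-13) + 2 = 9*(-13) + 2 = -117 + 2 = -115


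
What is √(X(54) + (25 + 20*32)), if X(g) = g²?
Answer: √3581 ≈ 59.841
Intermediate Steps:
√(X(54) + (25 + 20*32)) = √(54² + (25 + 20*32)) = √(2916 + (25 + 640)) = √(2916 + 665) = √3581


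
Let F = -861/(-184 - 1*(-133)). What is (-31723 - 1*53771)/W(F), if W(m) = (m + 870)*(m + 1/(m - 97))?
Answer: -33651977292/5889151585 ≈ -5.7142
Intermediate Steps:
F = 287/17 (F = -861/(-184 + 133) = -861/(-51) = -861*(-1/51) = 287/17 ≈ 16.882)
W(m) = (870 + m)*(m + 1/(-97 + m))
(-31723 - 1*53771)/W(F) = (-31723 - 1*53771)/(((870 + (287/17)**3 - 84389*287/17 + 773*(287/17)**2)/(-97 + 287/17))) = (-31723 - 53771)/(((870 + 23639903/4913 - 24219643/17 + 773*(82369/289))/(-1362/17))) = -85494*(-1362/(17*(870 + 23639903/4913 - 24219643/17 + 63671237/289))) = -85494/((-17/1362*(-5889151585/4913))) = -85494/5889151585/393618 = -85494*393618/5889151585 = -33651977292/5889151585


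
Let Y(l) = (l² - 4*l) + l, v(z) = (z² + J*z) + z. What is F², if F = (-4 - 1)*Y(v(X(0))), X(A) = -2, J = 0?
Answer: 100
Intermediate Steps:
v(z) = z + z² (v(z) = (z² + 0*z) + z = (z² + 0) + z = z² + z = z + z²)
Y(l) = l² - 3*l
F = 10 (F = (-4 - 1)*((-2*(1 - 2))*(-3 - 2*(1 - 2))) = -5*(-2*(-1))*(-3 - 2*(-1)) = -10*(-3 + 2) = -10*(-1) = -5*(-2) = 10)
F² = 10² = 100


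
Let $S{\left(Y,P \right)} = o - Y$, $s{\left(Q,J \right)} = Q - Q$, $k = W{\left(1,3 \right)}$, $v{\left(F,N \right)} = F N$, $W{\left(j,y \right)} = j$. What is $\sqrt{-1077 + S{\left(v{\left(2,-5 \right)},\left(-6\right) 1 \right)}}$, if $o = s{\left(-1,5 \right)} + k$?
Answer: $i \sqrt{1066} \approx 32.65 i$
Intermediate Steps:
$k = 1$
$s{\left(Q,J \right)} = 0$
$o = 1$ ($o = 0 + 1 = 1$)
$S{\left(Y,P \right)} = 1 - Y$
$\sqrt{-1077 + S{\left(v{\left(2,-5 \right)},\left(-6\right) 1 \right)}} = \sqrt{-1077 - \left(-1 + 2 \left(-5\right)\right)} = \sqrt{-1077 + \left(1 - -10\right)} = \sqrt{-1077 + \left(1 + 10\right)} = \sqrt{-1077 + 11} = \sqrt{-1066} = i \sqrt{1066}$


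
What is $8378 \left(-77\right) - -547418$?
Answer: $-97688$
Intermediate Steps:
$8378 \left(-77\right) - -547418 = -645106 + 547418 = -97688$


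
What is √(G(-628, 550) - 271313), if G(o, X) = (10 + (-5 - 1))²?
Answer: I*√271297 ≈ 520.86*I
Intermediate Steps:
G(o, X) = 16 (G(o, X) = (10 - 6)² = 4² = 16)
√(G(-628, 550) - 271313) = √(16 - 271313) = √(-271297) = I*√271297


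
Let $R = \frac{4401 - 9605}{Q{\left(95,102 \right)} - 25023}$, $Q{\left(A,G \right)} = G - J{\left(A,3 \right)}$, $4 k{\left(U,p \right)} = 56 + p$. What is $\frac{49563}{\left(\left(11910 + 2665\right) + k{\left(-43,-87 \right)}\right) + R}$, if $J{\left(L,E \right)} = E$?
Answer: $\frac{1235308212}{363079343} \approx 3.4023$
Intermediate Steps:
$k{\left(U,p \right)} = 14 + \frac{p}{4}$ ($k{\left(U,p \right)} = \frac{56 + p}{4} = 14 + \frac{p}{4}$)
$Q{\left(A,G \right)} = -3 + G$ ($Q{\left(A,G \right)} = G - 3 = -3 + G$)
$R = \frac{1301}{6231}$ ($R = \frac{4401 - 9605}{\left(-3 + 102\right) - 25023} = - \frac{5204}{99 - 25023} = - \frac{5204}{-24924} = \left(-5204\right) \left(- \frac{1}{24924}\right) = \frac{1301}{6231} \approx 0.20879$)
$\frac{49563}{\left(\left(11910 + 2665\right) + k{\left(-43,-87 \right)}\right) + R} = \frac{49563}{\left(\left(11910 + 2665\right) + \left(14 + \frac{1}{4} \left(-87\right)\right)\right) + \frac{1301}{6231}} = \frac{49563}{\left(14575 + \left(14 - \frac{87}{4}\right)\right) + \frac{1301}{6231}} = \frac{49563}{\left(14575 - \frac{31}{4}\right) + \frac{1301}{6231}} = \frac{49563}{\frac{58269}{4} + \frac{1301}{6231}} = \frac{49563}{\frac{363079343}{24924}} = 49563 \cdot \frac{24924}{363079343} = \frac{1235308212}{363079343}$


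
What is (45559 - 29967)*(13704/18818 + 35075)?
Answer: 5145789200984/9409 ≈ 5.4690e+8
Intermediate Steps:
(45559 - 29967)*(13704/18818 + 35075) = 15592*(13704*(1/18818) + 35075) = 15592*(6852/9409 + 35075) = 15592*(330027527/9409) = 5145789200984/9409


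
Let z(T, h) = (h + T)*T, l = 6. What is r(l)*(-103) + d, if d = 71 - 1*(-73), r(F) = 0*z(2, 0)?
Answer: 144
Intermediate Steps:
z(T, h) = T*(T + h) (z(T, h) = (T + h)*T = T*(T + h))
r(F) = 0 (r(F) = 0*(2*(2 + 0)) = 0*(2*2) = 0*4 = 0)
d = 144 (d = 71 + 73 = 144)
r(l)*(-103) + d = 0*(-103) + 144 = 0 + 144 = 144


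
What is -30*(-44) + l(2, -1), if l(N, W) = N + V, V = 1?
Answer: 1323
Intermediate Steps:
l(N, W) = 1 + N (l(N, W) = N + 1 = 1 + N)
-30*(-44) + l(2, -1) = -30*(-44) + (1 + 2) = 1320 + 3 = 1323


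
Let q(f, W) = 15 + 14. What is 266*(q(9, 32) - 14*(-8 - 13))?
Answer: 85918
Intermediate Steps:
q(f, W) = 29
266*(q(9, 32) - 14*(-8 - 13)) = 266*(29 - 14*(-8 - 13)) = 266*(29 - 14*(-21)) = 266*(29 + 294) = 266*323 = 85918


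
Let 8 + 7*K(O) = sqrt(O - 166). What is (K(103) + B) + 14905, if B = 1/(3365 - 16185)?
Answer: 1337472133/89740 + 3*I*sqrt(7)/7 ≈ 14904.0 + 1.1339*I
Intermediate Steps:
K(O) = -8/7 + sqrt(-166 + O)/7 (K(O) = -8/7 + sqrt(O - 166)/7 = -8/7 + sqrt(-166 + O)/7)
B = -1/12820 (B = 1/(-12820) = -1/12820 ≈ -7.8003e-5)
(K(103) + B) + 14905 = ((-8/7 + sqrt(-166 + 103)/7) - 1/12820) + 14905 = ((-8/7 + sqrt(-63)/7) - 1/12820) + 14905 = ((-8/7 + (3*I*sqrt(7))/7) - 1/12820) + 14905 = ((-8/7 + 3*I*sqrt(7)/7) - 1/12820) + 14905 = (-102567/89740 + 3*I*sqrt(7)/7) + 14905 = 1337472133/89740 + 3*I*sqrt(7)/7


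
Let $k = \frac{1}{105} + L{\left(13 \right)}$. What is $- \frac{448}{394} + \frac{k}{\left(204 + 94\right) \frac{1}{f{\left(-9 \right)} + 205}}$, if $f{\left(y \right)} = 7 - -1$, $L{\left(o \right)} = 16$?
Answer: $\frac{21175827}{2054710} \approx 10.306$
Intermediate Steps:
$f{\left(y \right)} = 8$ ($f{\left(y \right)} = 7 + 1 = 8$)
$k = \frac{1681}{105}$ ($k = \frac{1}{105} + 16 = \frac{1681}{105} \approx 16.01$)
$- \frac{448}{394} + \frac{k}{\left(204 + 94\right) \frac{1}{f{\left(-9 \right)} + 205}} = - \frac{448}{394} + \frac{1681}{105 \frac{204 + 94}{8 + 205}} = \left(-448\right) \frac{1}{394} + \frac{1681}{105 \cdot \frac{298}{213}} = - \frac{224}{197} + \frac{1681}{105 \cdot 298 \cdot \frac{1}{213}} = - \frac{224}{197} + \frac{1681}{105 \cdot \frac{298}{213}} = - \frac{224}{197} + \frac{1681}{105} \cdot \frac{213}{298} = - \frac{224}{197} + \frac{119351}{10430} = \frac{21175827}{2054710}$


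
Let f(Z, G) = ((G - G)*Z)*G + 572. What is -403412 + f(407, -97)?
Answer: -402840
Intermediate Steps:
f(Z, G) = 572 (f(Z, G) = (0*Z)*G + 572 = 0*G + 572 = 0 + 572 = 572)
-403412 + f(407, -97) = -403412 + 572 = -402840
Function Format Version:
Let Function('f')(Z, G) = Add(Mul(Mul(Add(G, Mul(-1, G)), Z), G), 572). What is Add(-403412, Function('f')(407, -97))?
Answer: -402840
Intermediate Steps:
Function('f')(Z, G) = 572 (Function('f')(Z, G) = Add(Mul(Mul(0, Z), G), 572) = Add(Mul(0, G), 572) = Add(0, 572) = 572)
Add(-403412, Function('f')(407, -97)) = Add(-403412, 572) = -402840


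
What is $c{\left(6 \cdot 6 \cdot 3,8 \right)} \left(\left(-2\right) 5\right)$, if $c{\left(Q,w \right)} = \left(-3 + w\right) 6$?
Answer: $-300$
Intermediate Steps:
$c{\left(Q,w \right)} = -18 + 6 w$
$c{\left(6 \cdot 6 \cdot 3,8 \right)} \left(\left(-2\right) 5\right) = \left(-18 + 6 \cdot 8\right) \left(\left(-2\right) 5\right) = \left(-18 + 48\right) \left(-10\right) = 30 \left(-10\right) = -300$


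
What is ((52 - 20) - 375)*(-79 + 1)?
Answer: 26754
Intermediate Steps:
((52 - 20) - 375)*(-79 + 1) = (32 - 375)*(-78) = -343*(-78) = 26754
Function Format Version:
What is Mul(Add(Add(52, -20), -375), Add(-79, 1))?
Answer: 26754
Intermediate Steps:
Mul(Add(Add(52, -20), -375), Add(-79, 1)) = Mul(Add(32, -375), -78) = Mul(-343, -78) = 26754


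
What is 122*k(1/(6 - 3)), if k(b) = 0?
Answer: 0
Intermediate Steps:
122*k(1/(6 - 3)) = 122*0 = 0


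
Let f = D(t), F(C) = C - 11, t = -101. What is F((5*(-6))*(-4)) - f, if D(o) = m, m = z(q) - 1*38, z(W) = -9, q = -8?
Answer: 156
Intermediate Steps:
F(C) = -11 + C
m = -47 (m = -9 - 1*38 = -9 - 38 = -47)
D(o) = -47
f = -47
F((5*(-6))*(-4)) - f = (-11 + (5*(-6))*(-4)) - 1*(-47) = (-11 - 30*(-4)) + 47 = (-11 + 120) + 47 = 109 + 47 = 156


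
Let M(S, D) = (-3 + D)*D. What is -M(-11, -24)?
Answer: -648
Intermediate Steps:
M(S, D) = D*(-3 + D)
-M(-11, -24) = -(-24)*(-3 - 24) = -(-24)*(-27) = -1*648 = -648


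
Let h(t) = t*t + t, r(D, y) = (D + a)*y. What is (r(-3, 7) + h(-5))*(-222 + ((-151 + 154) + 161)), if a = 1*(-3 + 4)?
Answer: -348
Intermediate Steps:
a = 1 (a = 1*1 = 1)
r(D, y) = y*(1 + D) (r(D, y) = (D + 1)*y = (1 + D)*y = y*(1 + D))
h(t) = t + t**2 (h(t) = t**2 + t = t + t**2)
(r(-3, 7) + h(-5))*(-222 + ((-151 + 154) + 161)) = (7*(1 - 3) - 5*(1 - 5))*(-222 + ((-151 + 154) + 161)) = (7*(-2) - 5*(-4))*(-222 + (3 + 161)) = (-14 + 20)*(-222 + 164) = 6*(-58) = -348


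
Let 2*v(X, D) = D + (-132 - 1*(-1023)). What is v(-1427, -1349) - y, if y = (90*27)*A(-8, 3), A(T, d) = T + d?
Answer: 11921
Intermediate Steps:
v(X, D) = 891/2 + D/2 (v(X, D) = (D + (-132 - 1*(-1023)))/2 = (D + (-132 + 1023))/2 = (D + 891)/2 = (891 + D)/2 = 891/2 + D/2)
y = -12150 (y = (90*27)*(-8 + 3) = 2430*(-5) = -12150)
v(-1427, -1349) - y = (891/2 + (½)*(-1349)) - 1*(-12150) = (891/2 - 1349/2) + 12150 = -229 + 12150 = 11921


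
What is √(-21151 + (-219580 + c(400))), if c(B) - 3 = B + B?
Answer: 2*I*√59982 ≈ 489.82*I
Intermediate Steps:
c(B) = 3 + 2*B (c(B) = 3 + (B + B) = 3 + 2*B)
√(-21151 + (-219580 + c(400))) = √(-21151 + (-219580 + (3 + 2*400))) = √(-21151 + (-219580 + (3 + 800))) = √(-21151 + (-219580 + 803)) = √(-21151 - 218777) = √(-239928) = 2*I*√59982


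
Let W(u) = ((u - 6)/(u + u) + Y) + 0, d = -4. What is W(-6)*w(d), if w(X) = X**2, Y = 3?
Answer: 64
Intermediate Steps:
W(u) = 3 + (-6 + u)/(2*u) (W(u) = ((u - 6)/(u + u) + 3) + 0 = ((-6 + u)/((2*u)) + 3) + 0 = ((-6 + u)*(1/(2*u)) + 3) + 0 = ((-6 + u)/(2*u) + 3) + 0 = (3 + (-6 + u)/(2*u)) + 0 = 3 + (-6 + u)/(2*u))
W(-6)*w(d) = (7/2 - 3/(-6))*(-4)**2 = (7/2 - 3*(-1/6))*16 = (7/2 + 1/2)*16 = 4*16 = 64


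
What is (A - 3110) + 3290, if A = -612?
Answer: -432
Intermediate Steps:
(A - 3110) + 3290 = (-612 - 3110) + 3290 = -3722 + 3290 = -432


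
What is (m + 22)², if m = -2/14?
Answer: 23409/49 ≈ 477.73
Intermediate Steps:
m = -⅐ (m = -2*1/14 = -⅐ ≈ -0.14286)
(m + 22)² = (-⅐ + 22)² = (153/7)² = 23409/49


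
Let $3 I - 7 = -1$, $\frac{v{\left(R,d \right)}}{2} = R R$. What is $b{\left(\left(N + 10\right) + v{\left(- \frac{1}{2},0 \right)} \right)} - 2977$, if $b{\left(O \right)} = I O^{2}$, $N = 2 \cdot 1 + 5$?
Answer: $- \frac{4729}{2} \approx -2364.5$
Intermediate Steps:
$N = 7$ ($N = 2 + 5 = 7$)
$v{\left(R,d \right)} = 2 R^{2}$ ($v{\left(R,d \right)} = 2 R R = 2 R^{2}$)
$I = 2$ ($I = \frac{7}{3} + \frac{1}{3} \left(-1\right) = \frac{7}{3} - \frac{1}{3} = 2$)
$b{\left(O \right)} = 2 O^{2}$
$b{\left(\left(N + 10\right) + v{\left(- \frac{1}{2},0 \right)} \right)} - 2977 = 2 \left(\left(7 + 10\right) + 2 \left(- \frac{1}{2}\right)^{2}\right)^{2} - 2977 = 2 \left(17 + 2 \left(\left(-1\right) \frac{1}{2}\right)^{2}\right)^{2} - 2977 = 2 \left(17 + 2 \left(- \frac{1}{2}\right)^{2}\right)^{2} - 2977 = 2 \left(17 + 2 \cdot \frac{1}{4}\right)^{2} - 2977 = 2 \left(17 + \frac{1}{2}\right)^{2} - 2977 = 2 \left(\frac{35}{2}\right)^{2} - 2977 = 2 \cdot \frac{1225}{4} - 2977 = \frac{1225}{2} - 2977 = - \frac{4729}{2}$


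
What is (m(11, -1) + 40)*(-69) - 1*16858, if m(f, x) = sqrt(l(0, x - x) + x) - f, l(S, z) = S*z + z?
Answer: -18859 - 69*I ≈ -18859.0 - 69.0*I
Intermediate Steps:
l(S, z) = z + S*z
m(f, x) = sqrt(x) - f (m(f, x) = sqrt((x - x)*(1 + 0) + x) - f = sqrt(0*1 + x) - f = sqrt(0 + x) - f = sqrt(x) - f)
(m(11, -1) + 40)*(-69) - 1*16858 = ((sqrt(-1) - 1*11) + 40)*(-69) - 1*16858 = ((I - 11) + 40)*(-69) - 16858 = ((-11 + I) + 40)*(-69) - 16858 = (29 + I)*(-69) - 16858 = (-2001 - 69*I) - 16858 = -18859 - 69*I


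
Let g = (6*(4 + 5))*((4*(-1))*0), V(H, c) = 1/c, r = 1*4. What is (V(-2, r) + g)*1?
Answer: ¼ ≈ 0.25000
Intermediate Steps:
r = 4
g = 0 (g = (6*9)*(-4*0) = 54*0 = 0)
(V(-2, r) + g)*1 = (1/4 + 0)*1 = (¼ + 0)*1 = (¼)*1 = ¼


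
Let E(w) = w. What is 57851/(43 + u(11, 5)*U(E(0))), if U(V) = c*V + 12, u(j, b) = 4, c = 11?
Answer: 57851/91 ≈ 635.73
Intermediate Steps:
U(V) = 12 + 11*V (U(V) = 11*V + 12 = 12 + 11*V)
57851/(43 + u(11, 5)*U(E(0))) = 57851/(43 + 4*(12 + 11*0)) = 57851/(43 + 4*(12 + 0)) = 57851/(43 + 4*12) = 57851/(43 + 48) = 57851/91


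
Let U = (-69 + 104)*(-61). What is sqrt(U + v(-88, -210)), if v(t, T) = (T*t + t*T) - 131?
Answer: sqrt(34694) ≈ 186.26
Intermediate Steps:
v(t, T) = -131 + 2*T*t (v(t, T) = (T*t + T*t) - 131 = 2*T*t - 131 = -131 + 2*T*t)
U = -2135 (U = 35*(-61) = -2135)
sqrt(U + v(-88, -210)) = sqrt(-2135 + (-131 + 2*(-210)*(-88))) = sqrt(-2135 + (-131 + 36960)) = sqrt(-2135 + 36829) = sqrt(34694)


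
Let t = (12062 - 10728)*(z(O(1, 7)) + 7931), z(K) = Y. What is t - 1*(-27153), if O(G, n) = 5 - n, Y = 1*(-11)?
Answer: 10592433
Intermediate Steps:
Y = -11
z(K) = -11
t = 10565280 (t = (12062 - 10728)*(-11 + 7931) = 1334*7920 = 10565280)
t - 1*(-27153) = 10565280 - 1*(-27153) = 10565280 + 27153 = 10592433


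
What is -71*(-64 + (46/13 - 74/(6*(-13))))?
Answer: 164791/39 ≈ 4225.4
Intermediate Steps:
-71*(-64 + (46/13 - 74/(6*(-13)))) = -71*(-64 + (46*(1/13) - 74/(-78))) = -71*(-64 + (46/13 - 74*(-1/78))) = -71*(-64 + (46/13 + 37/39)) = -71*(-64 + 175/39) = -71*(-2321/39) = 164791/39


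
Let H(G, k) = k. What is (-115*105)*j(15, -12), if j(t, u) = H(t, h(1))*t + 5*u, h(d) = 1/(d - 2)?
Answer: 905625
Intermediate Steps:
h(d) = 1/(-2 + d)
j(t, u) = -t + 5*u (j(t, u) = t/(-2 + 1) + 5*u = t/(-1) + 5*u = -t + 5*u)
(-115*105)*j(15, -12) = (-115*105)*(-1*15 + 5*(-12)) = -12075*(-15 - 60) = -12075*(-75) = 905625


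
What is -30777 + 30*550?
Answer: -14277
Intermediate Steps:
-30777 + 30*550 = -30777 + 16500 = -14277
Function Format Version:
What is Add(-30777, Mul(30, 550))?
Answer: -14277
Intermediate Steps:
Add(-30777, Mul(30, 550)) = Add(-30777, 16500) = -14277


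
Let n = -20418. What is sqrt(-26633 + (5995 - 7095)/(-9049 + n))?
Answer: 3*I*sqrt(2569501154293)/29467 ≈ 163.2*I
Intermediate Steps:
sqrt(-26633 + (5995 - 7095)/(-9049 + n)) = sqrt(-26633 + (5995 - 7095)/(-9049 - 20418)) = sqrt(-26633 - 1100/(-29467)) = sqrt(-26633 - 1100*(-1/29467)) = sqrt(-26633 + 1100/29467) = sqrt(-784793511/29467) = 3*I*sqrt(2569501154293)/29467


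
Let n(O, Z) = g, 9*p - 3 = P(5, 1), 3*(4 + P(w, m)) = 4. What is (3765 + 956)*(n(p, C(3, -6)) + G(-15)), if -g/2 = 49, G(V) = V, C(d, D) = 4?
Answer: -533473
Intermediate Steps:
P(w, m) = -8/3 (P(w, m) = -4 + (⅓)*4 = -4 + 4/3 = -8/3)
p = 1/27 (p = ⅓ + (⅑)*(-8/3) = ⅓ - 8/27 = 1/27 ≈ 0.037037)
g = -98 (g = -2*49 = -98)
n(O, Z) = -98
(3765 + 956)*(n(p, C(3, -6)) + G(-15)) = (3765 + 956)*(-98 - 15) = 4721*(-113) = -533473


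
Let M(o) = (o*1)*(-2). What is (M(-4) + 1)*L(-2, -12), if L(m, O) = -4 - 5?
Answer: -81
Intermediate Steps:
L(m, O) = -9
M(o) = -2*o (M(o) = o*(-2) = -2*o)
(M(-4) + 1)*L(-2, -12) = (-2*(-4) + 1)*(-9) = (8 + 1)*(-9) = 9*(-9) = -81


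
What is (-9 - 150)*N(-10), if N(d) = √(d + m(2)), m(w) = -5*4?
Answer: -159*I*√30 ≈ -870.88*I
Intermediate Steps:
m(w) = -20
N(d) = √(-20 + d) (N(d) = √(d - 20) = √(-20 + d))
(-9 - 150)*N(-10) = (-9 - 150)*√(-20 - 10) = -159*I*√30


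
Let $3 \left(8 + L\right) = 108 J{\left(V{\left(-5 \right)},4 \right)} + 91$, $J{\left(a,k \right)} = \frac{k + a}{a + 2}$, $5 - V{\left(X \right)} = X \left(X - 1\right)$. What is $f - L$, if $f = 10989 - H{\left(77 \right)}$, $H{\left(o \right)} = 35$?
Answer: $\frac{752017}{69} \approx 10899.0$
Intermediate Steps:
$V{\left(X \right)} = 5 - X \left(-1 + X\right)$ ($V{\left(X \right)} = 5 - X \left(X - 1\right) = 5 - X \left(-1 + X\right)$)
$J{\left(a,k \right)} = \frac{a + k}{2 + a}$
$f = 10954$ ($f = 10989 - 35 = 10954$)
$L = \frac{3809}{69}$ ($L = -8 + \frac{108 \frac{\left(5 - 5 - \left(-5\right)^{2}\right) + 4}{2 - 25} + 91}{3} = -8 + \frac{108 \frac{\left(5 - 5 - 25\right) + 4}{2 - 25} + 91}{3} = -8 + \frac{108 \frac{-25 + 4}{2 - 25} + 91}{3} = -8 + \frac{108 \frac{1}{-23} \left(-21\right) + 91}{3} = -8 + \frac{108 \left(\left(- \frac{1}{23}\right) \left(-21\right)\right) + 91}{3} = -8 + \frac{108 \cdot \frac{21}{23} + 91}{3} = -8 + \frac{\frac{2268}{23} + 91}{3} = -8 + \frac{1}{3} \cdot \frac{4361}{23} = -8 + \frac{4361}{69} = \frac{3809}{69} \approx 55.203$)
$f - L = 10954 - \frac{3809}{69} = \frac{752017}{69}$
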